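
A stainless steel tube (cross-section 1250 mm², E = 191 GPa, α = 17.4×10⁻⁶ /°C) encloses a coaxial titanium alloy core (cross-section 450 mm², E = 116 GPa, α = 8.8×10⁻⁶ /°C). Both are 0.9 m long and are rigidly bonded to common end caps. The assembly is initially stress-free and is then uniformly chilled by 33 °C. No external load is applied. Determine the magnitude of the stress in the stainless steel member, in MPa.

The stainless steel has the larger α, so on cooling it would change length more than the titanium alloy if both were free. The rigid plates force a common final length, so the stainless steel is put into tension and the titanium alloy into compression, with equal and opposite forces P (no external load).
Equating the net (thermal + elastic) strains gives |α₁ − α₂|·ΔT = P·[1/(A₁E₁) + 1/(A₂E₂)].
|α₁ − α₂|·ΔT = 8.6×10⁻⁶ × 33 = 0.0002838.
1/(A₁E₁) + 1/(A₂E₂) = 1/(1250×191×10³) + 1/(450×116×10³) = 2.335×10⁻⁸ N⁻¹.
P = 0.0002838 / 2.335×10⁻⁸ = 12160 N = 12.16 kN.
σ_{stainless steel} = P/A₁ = 12160/1250 = 9.725 MPa, tensile.

σ ≈ 9.73 MPa (tensile)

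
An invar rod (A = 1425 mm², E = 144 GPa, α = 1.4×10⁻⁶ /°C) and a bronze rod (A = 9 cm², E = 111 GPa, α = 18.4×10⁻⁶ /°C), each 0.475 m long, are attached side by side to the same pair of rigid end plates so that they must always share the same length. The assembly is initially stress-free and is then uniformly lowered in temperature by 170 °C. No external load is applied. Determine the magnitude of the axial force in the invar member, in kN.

P ≈ 194 kN (compressive in the invar)

The bronze has the larger α, so on cooling it would change length more than the invar if both were free. The rigid plates force a common final length, so the bronze is put into tension and the invar into compression, with equal and opposite forces P (no external load).
Compatibility of the two members (thermal + elastic change equal): (α₁ − α₂)ΔT = P·[1/(A₁E₁) + 1/(A₂E₂)].
|α₁ − α₂|·ΔT = 17×10⁻⁶ × 170 = 0.00289.
1/(A₁E₁) + 1/(A₂E₂) = 1/(1425×144×10³) + 1/(900×111×10³) = 1.488×10⁻⁸ N⁻¹.
So P = 0.00289 / 1.488×10⁻⁸ = 194.2 kN.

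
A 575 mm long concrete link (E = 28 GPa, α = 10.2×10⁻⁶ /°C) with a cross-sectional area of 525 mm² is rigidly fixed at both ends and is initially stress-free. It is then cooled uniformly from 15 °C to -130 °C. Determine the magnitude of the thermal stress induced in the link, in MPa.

Because both ends are immovable the net strain is zero, and the suppressed thermal strain is αΔT = 10.2×10⁻⁶ × 145 = 1479×10⁻⁶.
The stress required to suppress this strain is σ = Eε = 28×10³ × 1479×10⁻⁶ = 41.41 MPa, tensile since the link is trying to contract.

σ ≈ 41.4 MPa (tensile)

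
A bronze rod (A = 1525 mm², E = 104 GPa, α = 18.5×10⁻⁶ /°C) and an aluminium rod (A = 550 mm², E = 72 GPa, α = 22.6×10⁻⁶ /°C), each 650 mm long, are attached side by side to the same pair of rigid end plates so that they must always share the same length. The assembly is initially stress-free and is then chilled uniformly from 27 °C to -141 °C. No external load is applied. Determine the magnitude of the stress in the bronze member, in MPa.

σ ≈ 14.3 MPa (compressive)

The aluminium has the larger α, so on cooling it would change length more than the bronze if both were free. The rigid plates force a common final length, so the aluminium is put into tension and the bronze into compression, with equal and opposite forces P (no external load).
Equating the net (thermal + elastic) strains gives |α₁ − α₂|·ΔT = P·[1/(A₁E₁) + 1/(A₂E₂)].
|α₁ − α₂|·ΔT = 4.1×10⁻⁶ × 168 = 0.0006888.
1/(A₁E₁) + 1/(A₂E₂) = 1/(1525×104×10³) + 1/(550×72×10³) = 3.156×10⁻⁸ N⁻¹.
P = 0.0006888 / 3.156×10⁻⁸ = 21830 N = 21.83 kN.
σ_{bronze} = P/A₁ = 21830/1525 = 14.31 MPa, compressive.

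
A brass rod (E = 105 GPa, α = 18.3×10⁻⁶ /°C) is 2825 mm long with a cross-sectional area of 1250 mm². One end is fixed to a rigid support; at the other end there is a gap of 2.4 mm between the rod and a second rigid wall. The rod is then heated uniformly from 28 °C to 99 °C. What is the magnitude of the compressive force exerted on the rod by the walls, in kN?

P ≈ 59 kN

Unrestrained expansion: δ_free = αΔT L = 18.3×10⁻⁶ × 71 × 2825 = 3.671 mm.
After closing the 2.4 mm clearance, 3.671 − 2.4 = 1.271 mm of expansion remains to be suppressed by the wall.
That suppressed elongation corresponds to σ = E·Δ/L = 105×10³ × 1.271/2825 = 47.22 MPa.
P = σA = 47.22 × 1250 = 59.03 kN.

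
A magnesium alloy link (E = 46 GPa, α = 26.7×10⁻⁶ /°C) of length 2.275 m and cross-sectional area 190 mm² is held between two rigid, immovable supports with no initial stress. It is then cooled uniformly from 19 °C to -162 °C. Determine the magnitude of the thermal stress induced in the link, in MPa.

The supports are rigid, so the total axial strain is zero. The restrained thermal strain is ε = αΔT = 26.7×10⁻⁶ × 181 = 4832.7×10⁻⁶.
σ = EαΔT = 46×10³ × 26.7×10⁻⁶ × 181 = 222.3 MPa (tensile; the link is trying to contract).

σ ≈ 222 MPa (tensile)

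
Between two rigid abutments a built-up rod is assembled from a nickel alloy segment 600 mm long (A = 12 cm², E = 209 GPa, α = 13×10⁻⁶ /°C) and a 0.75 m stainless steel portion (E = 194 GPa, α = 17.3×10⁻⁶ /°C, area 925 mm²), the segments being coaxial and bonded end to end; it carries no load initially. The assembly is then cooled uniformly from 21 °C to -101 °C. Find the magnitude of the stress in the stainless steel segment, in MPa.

σ ≈ 417 MPa (tensile)

If the supports were absent, the total length change would be Σ αᵢΔT Lᵢ = 13×10⁻⁶×122×600 + 17.3×10⁻⁶×122×750 = 2.535 mm.
The rigid supports impose zero overall length change; the single axial force P common to all segments must satisfy P Σ Lᵢ/(AᵢEᵢ) = δ_free.
The series flexibility is Σ Lᵢ/(AᵢEᵢ) = 600/(1200×209×10³) + 750/(925×194×10³) = 6.572×10⁻⁶ mm/N.
Hence P = δ_free / Σ(L/AE) = 2.535/6.572×10⁻⁶ = 385.7 kN (tensile).
σ_{stainless steel} = P / A = 385700 / 925 = 416.9 MPa.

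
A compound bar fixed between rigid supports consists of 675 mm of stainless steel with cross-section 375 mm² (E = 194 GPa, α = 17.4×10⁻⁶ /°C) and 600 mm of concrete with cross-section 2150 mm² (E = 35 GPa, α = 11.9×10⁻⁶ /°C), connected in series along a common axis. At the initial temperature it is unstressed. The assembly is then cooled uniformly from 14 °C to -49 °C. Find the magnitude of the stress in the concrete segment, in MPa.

σ ≈ 32.1 MPa (tensile)

With the walls removed the bar would change length by δ_free = Σ αᵢΔT Lᵢ = 17.4×10⁻⁶×63×675 + 11.9×10⁻⁶×63×600 = 1.19 mm.
The rigid supports impose zero overall length change; the single axial force P common to all segments must satisfy P Σ Lᵢ/(AᵢEᵢ) = δ_free.
The series flexibility is Σ Lᵢ/(AᵢEᵢ) = 675/(375×194×10³) + 600/(2150×35×10³) = 1.725×10⁻⁵ mm/N.
P = 1.19 / 1.725×10⁻⁵ = 68960 N = 68.96 kN, tensile.
σ_{concrete} = P / A = 68960 / 2150 = 32.08 MPa.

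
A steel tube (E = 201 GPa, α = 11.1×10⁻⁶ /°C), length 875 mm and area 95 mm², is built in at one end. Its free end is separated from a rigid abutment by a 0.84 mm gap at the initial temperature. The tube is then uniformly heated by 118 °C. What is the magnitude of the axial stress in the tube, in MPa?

σ ≈ 70.3 MPa (compressive)

Unrestrained expansion: δ_free = αΔT L = 11.1×10⁻⁶ × 118 × 875 = 1.146 mm.
The gap closes (δ_free > 0.84 mm) and the wall then resists a further 1.146 − 0.84 = 0.3061 mm of expansion.
Compatibility: PL/(AE) = 0.3061 mm, so σ = P/A = E × (0.3061/875) = 70.31 MPa.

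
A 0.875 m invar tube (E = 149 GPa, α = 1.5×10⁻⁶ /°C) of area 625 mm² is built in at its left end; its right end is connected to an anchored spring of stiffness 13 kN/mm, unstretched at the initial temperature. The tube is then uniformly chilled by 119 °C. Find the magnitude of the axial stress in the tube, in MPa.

σ ≈ 2.9 MPa (tensile)

Free thermal contraction: δ_free = αΔT L = 1.5×10⁻⁶ × 119 × 875 = 0.1562 mm.
With a force P in the spring, the elastic change of the tube is PL/(AE) and that of the spring is P/k; compatibility requires their sum to equal δ_free.
P [ L/(AE) + 1/k ] = δ_free → P [ 875/(625×149×10³) + 1/(13×10³) ] = 0.1562.
P = 0.1562 / 8.632×10⁻⁵ = 1809 N.
σ = P/A = 1809/625 = 2.895 MPa.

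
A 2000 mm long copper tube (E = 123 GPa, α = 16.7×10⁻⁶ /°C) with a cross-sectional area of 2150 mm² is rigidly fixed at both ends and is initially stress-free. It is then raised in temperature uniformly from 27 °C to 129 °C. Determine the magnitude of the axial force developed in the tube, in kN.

P ≈ 450 kN (compressive)

Full restraint means ε = 0, so the stress is σ = EαΔT = 123×10³ × 16.7×10⁻⁶ × 102 = 209.5 MPa.
Axial force P = σA = 209.5 × 2150 = 450500 N = 450.5 kN, compressive.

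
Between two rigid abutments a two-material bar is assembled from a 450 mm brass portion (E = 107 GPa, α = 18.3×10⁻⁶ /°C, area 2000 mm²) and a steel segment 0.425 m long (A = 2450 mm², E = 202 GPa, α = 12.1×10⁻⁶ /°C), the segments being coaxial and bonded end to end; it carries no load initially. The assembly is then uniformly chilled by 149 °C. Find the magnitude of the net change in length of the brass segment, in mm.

Free thermal contraction of the whole bar: Σ αᵢΔT Lᵢ = 18.3×10⁻⁶×149×450 + 12.1×10⁻⁶×149×425 = 1.993 mm.
The rigid supports impose zero overall length change; the single axial force P common to all segments must satisfy P Σ Lᵢ/(AᵢEᵢ) = δ_free.
The series flexibility is Σ Lᵢ/(AᵢEᵢ) = 450/(2000×107×10³) + 425/(2450×202×10³) = 2.962×10⁻⁶ mm/N.
Hence P = δ_free / Σ(L/AE) = 1.993/2.962×10⁻⁶ = 673 kN (tensile).
For the brass segment, free thermal change = 18.3×10⁻⁶×149×450 = 1.227 mm and elastic change from P = 673000×450/(2000×107×10³) = 1.415 mm; these oppose, so the net change is 0.188 mm (segment lengthens).

|ΔL| ≈ 0.188 mm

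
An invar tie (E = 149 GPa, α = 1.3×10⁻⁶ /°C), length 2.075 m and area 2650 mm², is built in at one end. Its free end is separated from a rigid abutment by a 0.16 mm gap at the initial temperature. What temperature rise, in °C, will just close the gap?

Contact occurs when the free expansion equals the gap: αΔT L = 0.16 mm.
ΔT = 0.16 / (1.3×10⁻⁶ × 2075) = 59.31 °C.

ΔT ≈ 59.3 °C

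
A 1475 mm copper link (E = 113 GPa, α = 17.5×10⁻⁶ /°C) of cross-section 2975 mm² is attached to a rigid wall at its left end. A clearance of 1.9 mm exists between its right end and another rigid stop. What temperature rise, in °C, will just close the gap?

ΔT ≈ 73.6 °C

Contact occurs when the free expansion equals the gap: αΔT L = 1.9 mm.
ΔT = 1.9 / (17.5×10⁻⁶ × 1475) = 73.61 °C.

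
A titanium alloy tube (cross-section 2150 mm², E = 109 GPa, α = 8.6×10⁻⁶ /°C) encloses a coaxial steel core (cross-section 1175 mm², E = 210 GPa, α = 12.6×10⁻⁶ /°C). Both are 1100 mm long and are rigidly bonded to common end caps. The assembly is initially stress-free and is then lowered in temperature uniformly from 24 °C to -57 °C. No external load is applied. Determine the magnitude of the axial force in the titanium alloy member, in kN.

P ≈ 38.9 kN (compressive in the titanium alloy)

The steel has the larger α, so on cooling it would change length more than the titanium alloy if both were free. The rigid plates force a common final length, so the steel is put into tension and the titanium alloy into compression, with equal and opposite forces P (no external load).
Compatibility of the two members (thermal + elastic change equal): (α₁ − α₂)ΔT = P·[1/(A₁E₁) + 1/(A₂E₂)].
|α₁ − α₂|·ΔT = 4×10⁻⁶ × 81 = 0.000324.
1/(A₁E₁) + 1/(A₂E₂) = 1/(2150×109×10³) + 1/(1175×210×10³) = 8.32×10⁻⁹ N⁻¹.
So P = 0.000324 / 8.32×10⁻⁹ = 38.94 kN.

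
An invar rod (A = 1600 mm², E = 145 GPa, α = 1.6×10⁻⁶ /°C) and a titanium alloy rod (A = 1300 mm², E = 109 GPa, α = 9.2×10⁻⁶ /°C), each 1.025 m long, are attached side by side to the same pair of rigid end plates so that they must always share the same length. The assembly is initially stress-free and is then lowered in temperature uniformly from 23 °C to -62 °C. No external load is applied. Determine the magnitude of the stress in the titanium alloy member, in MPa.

The titanium alloy has the larger α, so on cooling it would change length more than the invar if both were free. The rigid plates force a common final length, so the titanium alloy is put into tension and the invar into compression, with equal and opposite forces P (no external load).
Setting the final lengths equal and cancelling L: (α₁ − α₂)ΔT = P/(A₁E₁) + P/(A₂E₂).
|α₁ − α₂|·ΔT = 7.6×10⁻⁶ × 85 = 0.000646.
1/(A₁E₁) + 1/(A₂E₂) = 1/(1600×145×10³) + 1/(1300×109×10³) = 1.137×10⁻⁸ N⁻¹.
P = 0.000646 / 1.137×10⁻⁸ = 56830 N = 56.83 kN.
σ_{titanium alloy} = P/A₂ = 56830/1300 = 43.71 MPa, tensile.

σ ≈ 43.7 MPa (tensile)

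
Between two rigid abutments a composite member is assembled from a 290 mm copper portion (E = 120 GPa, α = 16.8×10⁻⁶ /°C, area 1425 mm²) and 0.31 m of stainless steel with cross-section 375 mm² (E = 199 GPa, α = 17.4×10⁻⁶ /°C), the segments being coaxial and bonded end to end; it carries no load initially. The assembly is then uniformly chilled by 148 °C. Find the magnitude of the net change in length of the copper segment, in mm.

|ΔL| ≈ 0.281 mm

If the supports were absent, the total length change would be Σ αᵢΔT Lᵢ = 16.8×10⁻⁶×148×290 + 17.4×10⁻⁶×148×310 = 1.519 mm.
The walls prevent any net length change, so an axial force P (same in every segment) develops. Compatibility: P · Σ Lᵢ/(AᵢEᵢ) = δ_free.
The series flexibility is Σ Lᵢ/(AᵢEᵢ) = 290/(1425×120×10³) + 310/(375×199×10³) = 5.85×10⁻⁶ mm/N.
Hence P = δ_free / Σ(L/AE) = 1.519/5.85×10⁻⁶ = 259.7 kN (tensile).
For the copper segment, free thermal change = 16.8×10⁻⁶×148×290 = 0.7211 mm and elastic change from P = 259700×290/(1425×120×10³) = 0.4405 mm; these oppose, so the net change is 0.281 mm (segment shortens).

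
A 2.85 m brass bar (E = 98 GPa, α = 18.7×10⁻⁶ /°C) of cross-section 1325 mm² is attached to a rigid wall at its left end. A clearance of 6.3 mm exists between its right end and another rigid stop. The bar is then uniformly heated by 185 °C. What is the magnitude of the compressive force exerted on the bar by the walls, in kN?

P ≈ 162 kN

Unrestrained expansion: δ_free = αΔT L = 18.7×10⁻⁶ × 185 × 2850 = 9.86 mm.
After closing the 6.3 mm clearance, 9.86 − 6.3 = 3.56 mm of expansion remains to be suppressed by the wall.
So σ = E(δ_free − g)/L = 98×10³ × 3.56/2850 = 122.4 MPa.
P = σA = 122.4 × 1325 = 162.2 kN.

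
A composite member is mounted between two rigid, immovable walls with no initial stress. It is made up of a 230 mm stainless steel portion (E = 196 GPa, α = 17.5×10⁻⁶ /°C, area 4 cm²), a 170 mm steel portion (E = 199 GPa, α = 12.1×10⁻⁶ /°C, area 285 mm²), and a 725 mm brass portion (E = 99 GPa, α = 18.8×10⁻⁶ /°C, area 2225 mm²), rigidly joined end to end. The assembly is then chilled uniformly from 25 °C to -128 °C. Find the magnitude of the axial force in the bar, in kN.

With the walls removed the bar would change length by δ_free = Σ αᵢΔT Lᵢ = 17.5×10⁻⁶×153×230 + 12.1×10⁻⁶×153×170 + 18.8×10⁻⁶×153×725 = 3.016 mm.
The rigid supports impose zero overall length change; the single axial force P common to all segments must satisfy P Σ Lᵢ/(AᵢEᵢ) = δ_free.
Σ Lᵢ/(AᵢEᵢ) = 230/(400×196×10³) + 170/(285×199×10³) + 725/(2225×99×10³) = 9.222×10⁻⁶ mm/N.
Hence P = δ_free / Σ(L/AE) = 3.016/9.222×10⁻⁶ = 327 kN (tensile).

P ≈ 327 kN (tensile)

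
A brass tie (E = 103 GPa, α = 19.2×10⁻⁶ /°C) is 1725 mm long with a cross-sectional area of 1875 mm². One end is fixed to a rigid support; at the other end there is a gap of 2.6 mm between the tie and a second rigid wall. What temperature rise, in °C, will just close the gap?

ΔT ≈ 78.5 °C

Contact occurs when the free expansion equals the gap: αΔT L = 2.6 mm.
So ΔT = g/(αL) = 2.6/(19.2×10⁻⁶ × 1725) = 78.5 °C.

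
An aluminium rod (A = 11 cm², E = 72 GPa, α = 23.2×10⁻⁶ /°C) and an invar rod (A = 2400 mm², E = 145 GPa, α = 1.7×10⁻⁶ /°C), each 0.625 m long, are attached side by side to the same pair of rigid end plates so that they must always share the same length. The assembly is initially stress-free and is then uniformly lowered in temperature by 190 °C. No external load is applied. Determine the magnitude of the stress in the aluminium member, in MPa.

Equilibrium of a rigid end plate with no external load gives equal and opposite internal forces ±P in the two members. Since α_{aluminium} > α_{invar}, cooling drives the aluminium into tension and the invar into compression.
Setting the final lengths equal and cancelling L: (α₁ − α₂)ΔT = P/(A₁E₁) + P/(A₂E₂).
|α₁ − α₂|·ΔT = 21.5×10⁻⁶ × 190 = 0.004085.
1/(A₁E₁) + 1/(A₂E₂) = 1/(1100×72×10³) + 1/(2400×145×10³) = 1.55×10⁻⁸ N⁻¹.
P = 0.004085 / 1.55×10⁻⁸ = 263600 N = 263.6 kN.
σ_{aluminium} = P/A₁ = 263600/1100 = 239.6 MPa, tensile.

σ ≈ 240 MPa (tensile)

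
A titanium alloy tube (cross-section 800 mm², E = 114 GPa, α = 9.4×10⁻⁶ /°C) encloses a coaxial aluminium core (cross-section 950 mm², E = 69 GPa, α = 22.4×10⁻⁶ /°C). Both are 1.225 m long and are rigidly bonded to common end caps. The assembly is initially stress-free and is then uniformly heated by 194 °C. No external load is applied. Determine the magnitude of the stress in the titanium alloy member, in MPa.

σ ≈ 120 MPa (tensile)

Equilibrium of a rigid end plate with no external load gives equal and opposite internal forces ±P in the two members. Since α_{aluminium} > α_{titanium alloy}, heating drives the aluminium into compression and the titanium alloy into tension.
Equating the net (thermal + elastic) strains gives |α₁ − α₂|·ΔT = P·[1/(A₁E₁) + 1/(A₂E₂)].
|α₁ − α₂|·ΔT = 13×10⁻⁶ × 194 = 0.002522.
1/(A₁E₁) + 1/(A₂E₂) = 1/(800×114×10³) + 1/(950×69×10³) = 2.622×10⁻⁸ N⁻¹.
So P = 0.002522 / 2.622×10⁻⁸ = 96.18 kN.
σ_{titanium alloy} = P/A₁ = 96180/800 = 120.2 MPa, tensile.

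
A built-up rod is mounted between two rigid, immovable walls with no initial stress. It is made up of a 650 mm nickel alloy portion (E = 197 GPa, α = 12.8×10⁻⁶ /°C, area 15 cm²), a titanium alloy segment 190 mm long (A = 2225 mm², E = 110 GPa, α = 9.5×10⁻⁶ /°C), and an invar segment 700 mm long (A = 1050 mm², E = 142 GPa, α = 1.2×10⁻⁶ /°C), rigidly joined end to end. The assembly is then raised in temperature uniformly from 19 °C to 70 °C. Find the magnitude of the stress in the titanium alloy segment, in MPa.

Free thermal expansion of the whole bar: Σ αᵢΔT Lᵢ = 12.8×10⁻⁶×51×650 + 9.5×10⁻⁶×51×190 + 1.2×10⁻⁶×51×700 = 0.5592 mm.
The rigid supports impose zero overall length change; the single axial force P common to all segments must satisfy P Σ Lᵢ/(AᵢEᵢ) = δ_free.
Σ Lᵢ/(AᵢEᵢ) = 650/(1500×197×10³) + 190/(2225×110×10³) + 700/(1050×142×10³) = 7.671×10⁻⁶ mm/N.
Hence P = δ_free / Σ(L/AE) = 0.5592/7.671×10⁻⁶ = 72.9 kN (compressive).
σ_{titanium alloy} = P / A = 72900 / 2225 = 32.76 MPa.

σ ≈ 32.8 MPa (compressive)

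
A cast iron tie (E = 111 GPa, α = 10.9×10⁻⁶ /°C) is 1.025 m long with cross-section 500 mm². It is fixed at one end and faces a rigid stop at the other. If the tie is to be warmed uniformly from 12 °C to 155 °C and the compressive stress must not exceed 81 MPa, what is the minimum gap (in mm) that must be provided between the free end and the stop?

Free expansion if unrestrained: δ_free = αΔT L = 10.9×10⁻⁶ × 143 × 1025 = 1.598 mm.
At the allowable stress the elastic shortening the wall may impose is σL/E = 81 × 1025 / (111×10³) = 0.748 mm.
The gap must absorb the remainder: g_min = 1.598 − 0.748 = 0.8497 mm.

g ≈ 0.85 mm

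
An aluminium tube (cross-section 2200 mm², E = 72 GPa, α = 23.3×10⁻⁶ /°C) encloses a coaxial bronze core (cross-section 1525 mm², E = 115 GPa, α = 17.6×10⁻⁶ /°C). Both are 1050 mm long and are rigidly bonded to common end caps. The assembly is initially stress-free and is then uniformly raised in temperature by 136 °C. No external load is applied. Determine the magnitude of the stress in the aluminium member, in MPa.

σ ≈ 29.3 MPa (compressive)

The aluminium has the larger α, so on heating it would change length more than the bronze if both were free. The rigid plates force a common final length, so the aluminium is put into compression and the bronze into tension, with equal and opposite forces P (no external load).
Compatibility of the two members (thermal + elastic change equal): (α₁ − α₂)ΔT = P·[1/(A₁E₁) + 1/(A₂E₂)].
|α₁ − α₂|·ΔT = 5.7×10⁻⁶ × 136 = 0.0007752.
1/(A₁E₁) + 1/(A₂E₂) = 1/(2200×72×10³) + 1/(1525×115×10³) = 1.202×10⁻⁸ N⁻¹.
P = 0.0007752 / 1.202×10⁻⁸ = 64520 N = 64.52 kN.
σ_{aluminium} = P/A₁ = 64520/2200 = 29.33 MPa, compressive.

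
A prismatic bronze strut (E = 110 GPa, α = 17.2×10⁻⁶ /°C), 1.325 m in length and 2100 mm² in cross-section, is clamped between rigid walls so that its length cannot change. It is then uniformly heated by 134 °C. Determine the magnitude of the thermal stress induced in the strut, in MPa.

The supports are rigid, so the total axial strain is zero. The restrained thermal strain is ε = αΔT = 17.2×10⁻⁶ × 134 = 2304.8×10⁻⁶.
σ = EαΔT = 110×10³ × 17.2×10⁻⁶ × 134 = 253.5 MPa (compressive; the strut is trying to expand).

σ ≈ 254 MPa (compressive)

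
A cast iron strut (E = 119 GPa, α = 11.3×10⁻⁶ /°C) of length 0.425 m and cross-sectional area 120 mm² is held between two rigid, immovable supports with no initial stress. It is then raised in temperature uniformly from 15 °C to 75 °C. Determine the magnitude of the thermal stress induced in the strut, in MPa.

σ ≈ 80.7 MPa (compressive)

Because both ends are immovable the net strain is zero, and the suppressed thermal strain is αΔT = 11.3×10⁻⁶ × 60 = 678×10⁻⁶.
Hence σ = E·αΔT = 119×10³ × 678×10⁻⁶ = 80.68 MPa, compressive.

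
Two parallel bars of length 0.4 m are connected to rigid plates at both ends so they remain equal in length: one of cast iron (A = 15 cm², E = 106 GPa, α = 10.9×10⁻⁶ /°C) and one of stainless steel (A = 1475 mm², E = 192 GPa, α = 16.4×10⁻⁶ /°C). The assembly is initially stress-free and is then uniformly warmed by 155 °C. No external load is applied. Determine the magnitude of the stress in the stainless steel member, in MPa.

Equilibrium of a rigid end plate with no external load gives equal and opposite internal forces ±P in the two members. Since α_{stainless steel} > α_{cast iron}, heating drives the stainless steel into compression and the cast iron into tension.
Equating the net (thermal + elastic) strains gives |α₁ − α₂|·ΔT = P·[1/(A₁E₁) + 1/(A₂E₂)].
|α₁ − α₂|·ΔT = 5.5×10⁻⁶ × 155 = 0.0008525.
1/(A₁E₁) + 1/(A₂E₂) = 1/(1500×106×10³) + 1/(1475×192×10³) = 9.82×10⁻⁹ N⁻¹.
P = 0.0008525 / 9.82×10⁻⁹ = 86810 N = 86.81 kN.
σ_{stainless steel} = P/A₂ = 86810/1475 = 58.85 MPa, compressive.

σ ≈ 58.9 MPa (compressive)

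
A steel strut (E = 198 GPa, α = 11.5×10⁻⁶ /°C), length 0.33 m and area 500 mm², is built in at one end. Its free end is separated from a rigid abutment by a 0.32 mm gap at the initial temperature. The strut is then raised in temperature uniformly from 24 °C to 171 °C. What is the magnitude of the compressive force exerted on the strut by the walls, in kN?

P ≈ 71.4 kN

If the wall were absent the strut would grow by αΔT L = 11.5×10⁻⁶ × 147 × 330 = 0.5579 mm.
After closing the 0.32 mm clearance, 0.5579 − 0.32 = 0.2379 mm of expansion remains to be suppressed by the wall.
That suppressed elongation corresponds to σ = E·Δ/L = 198×10³ × 0.2379/330 = 142.7 MPa.
Force on the wall = σA = 142.7 × 500 mm² = 71.36 kN.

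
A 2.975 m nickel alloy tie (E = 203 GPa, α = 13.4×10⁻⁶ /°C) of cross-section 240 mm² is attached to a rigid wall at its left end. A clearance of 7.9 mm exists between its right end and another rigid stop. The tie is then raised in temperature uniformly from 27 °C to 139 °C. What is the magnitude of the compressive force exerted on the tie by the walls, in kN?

P ≈ 0 kN

Free thermal elongation = αΔT L = 13.4×10⁻⁶ × 112 × 2975 = 4.465 mm.
Since δ_free = 4.46 mm is less than the 7.9 mm gap, the tie never touches the wall. No axial force develops.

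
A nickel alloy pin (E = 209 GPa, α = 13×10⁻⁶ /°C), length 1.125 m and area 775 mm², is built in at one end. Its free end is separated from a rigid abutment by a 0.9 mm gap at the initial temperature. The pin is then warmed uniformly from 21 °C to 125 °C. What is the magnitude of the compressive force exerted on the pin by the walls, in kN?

P ≈ 89.4 kN

If the wall were absent the pin would grow by αΔT L = 13×10⁻⁶ × 104 × 1125 = 1.521 mm.
The gap closes (δ_free > 0.9 mm) and the wall then resists a further 1.521 − 0.9 = 0.621 mm of expansion.
That suppressed elongation corresponds to σ = E·Δ/L = 209×10³ × 0.621/1125 = 115.4 MPa.
Force on the wall = σA = 115.4 × 775 mm² = 89.41 kN.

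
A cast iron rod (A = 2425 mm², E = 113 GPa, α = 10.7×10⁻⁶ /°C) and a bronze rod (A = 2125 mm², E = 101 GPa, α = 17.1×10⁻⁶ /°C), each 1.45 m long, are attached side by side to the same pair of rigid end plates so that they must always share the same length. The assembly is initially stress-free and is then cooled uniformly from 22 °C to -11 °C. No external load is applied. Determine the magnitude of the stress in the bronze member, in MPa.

Both members must finish at the same length. With the larger α, the bronze tends to over-contract; the plates restrain it, putting the bronze in tension and the cast iron in compression. With no external load the two internal forces are equal and opposite, magnitude P.
Equating the net (thermal + elastic) strains gives |α₁ − α₂|·ΔT = P·[1/(A₁E₁) + 1/(A₂E₂)].
|α₁ − α₂|·ΔT = 6.4×10⁻⁶ × 33 = 0.0002112.
1/(A₁E₁) + 1/(A₂E₂) = 1/(2425×113×10³) + 1/(2125×101×10³) = 8.309×10⁻⁹ N⁻¹.
So P = 0.0002112 / 8.309×10⁻⁹ = 25.42 kN.
σ_{bronze} = P/A₂ = 25420/2125 = 11.96 MPa, tensile.

σ ≈ 12 MPa (tensile)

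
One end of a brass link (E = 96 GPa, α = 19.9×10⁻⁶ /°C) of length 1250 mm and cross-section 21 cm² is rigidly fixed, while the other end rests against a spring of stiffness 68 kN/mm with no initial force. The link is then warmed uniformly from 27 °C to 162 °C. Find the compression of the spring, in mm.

The unrestrained thermal change is αΔT L = 19.9×10⁻⁶ × 135 × 1250 = 3.358 mm.
With a force P in the spring, the elastic change of the link is PL/(AE) and that of the spring is P/k; compatibility requires their sum to equal δ_free.
P [ L/(AE) + 1/k ] = δ_free → P [ 1250/(2100×96×10³) + 1/(68×10³) ] = 3.358.
P = 3.358 / 2.091×10⁻⁵ = 160600 N.
Spring compression = P/k = 160600/(68×10³) = 2.362 mm.

δ ≈ 2.36 mm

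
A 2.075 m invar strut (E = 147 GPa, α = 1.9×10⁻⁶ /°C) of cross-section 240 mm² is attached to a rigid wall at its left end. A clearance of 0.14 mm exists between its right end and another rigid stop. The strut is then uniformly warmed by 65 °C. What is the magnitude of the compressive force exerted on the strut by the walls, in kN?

Unrestrained expansion: δ_free = αΔT L = 1.9×10⁻⁶ × 65 × 2075 = 0.2563 mm.
After closing the 0.14 mm clearance, 0.2563 − 0.14 = 0.1163 mm of expansion remains to be suppressed by the wall.
So σ = E(δ_free − g)/L = 147×10³ × 0.1163/2075 = 8.236 MPa.
P = σA = 8.236 × 240 = 1.977 kN.

P ≈ 1.98 kN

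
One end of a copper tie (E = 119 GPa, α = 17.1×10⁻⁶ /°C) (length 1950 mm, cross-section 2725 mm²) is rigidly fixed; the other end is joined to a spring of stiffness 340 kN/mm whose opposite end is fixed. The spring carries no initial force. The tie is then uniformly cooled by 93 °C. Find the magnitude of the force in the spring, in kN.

If the spring were absent the tie would shorten by αΔT L = 17.1×10⁻⁶ × 93 × 1950 = 3.101 mm.
Let P be the tensile force in the spring. The tie extends elastically by PL/(AE) and the spring stretches by P/k; together these equal δ_free.
So P = δ_free / [L/(AE) + 1/k] = 3.101 / [ 1950/(2725×119×10³) + 1/(340×10³) ].
P = 3.101 / 8.955×10⁻⁶ = 346300 N.

P ≈ 346 kN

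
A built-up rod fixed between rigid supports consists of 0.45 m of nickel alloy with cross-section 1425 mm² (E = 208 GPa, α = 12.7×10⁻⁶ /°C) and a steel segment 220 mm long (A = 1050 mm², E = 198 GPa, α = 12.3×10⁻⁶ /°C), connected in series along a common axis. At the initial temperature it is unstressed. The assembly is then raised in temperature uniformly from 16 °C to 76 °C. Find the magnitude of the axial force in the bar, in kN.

P ≈ 196 kN (compressive)

If the supports were absent, the total length change would be Σ αᵢΔT Lᵢ = 12.7×10⁻⁶×60×450 + 12.3×10⁻⁶×60×220 = 0.5053 mm.
The walls prevent any net length change, so an axial force P (same in every segment) develops. Compatibility: P · Σ Lᵢ/(AᵢEᵢ) = δ_free.
The series flexibility is Σ Lᵢ/(AᵢEᵢ) = 450/(1425×208×10³) + 220/(1050×198×10³) = 2.576×10⁻⁶ mm/N.
Hence P = δ_free / Σ(L/AE) = 0.5053/2.576×10⁻⁶ = 196.1 kN (compressive).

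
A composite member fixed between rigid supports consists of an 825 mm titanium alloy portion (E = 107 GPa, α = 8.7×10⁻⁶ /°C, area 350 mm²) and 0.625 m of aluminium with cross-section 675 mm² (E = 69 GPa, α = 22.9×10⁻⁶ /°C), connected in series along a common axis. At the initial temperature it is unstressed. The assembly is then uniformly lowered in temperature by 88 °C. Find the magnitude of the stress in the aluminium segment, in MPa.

If the supports were absent, the total length change would be Σ αᵢΔT Lᵢ = 8.7×10⁻⁶×88×825 + 22.9×10⁻⁶×88×625 = 1.891 mm.
The walls prevent any net length change, so an axial force P (same in every segment) develops. Compatibility: P · Σ Lᵢ/(AᵢEᵢ) = δ_free.
Σ Lᵢ/(AᵢEᵢ) = 825/(350×107×10³) + 625/(675×69×10³) = 3.545×10⁻⁵ mm/N.
Hence P = δ_free / Σ(L/AE) = 1.891/3.545×10⁻⁵ = 53.35 kN (tensile).
σ_{aluminium} = P / A = 53350 / 675 = 79.03 MPa.

σ ≈ 79 MPa (tensile)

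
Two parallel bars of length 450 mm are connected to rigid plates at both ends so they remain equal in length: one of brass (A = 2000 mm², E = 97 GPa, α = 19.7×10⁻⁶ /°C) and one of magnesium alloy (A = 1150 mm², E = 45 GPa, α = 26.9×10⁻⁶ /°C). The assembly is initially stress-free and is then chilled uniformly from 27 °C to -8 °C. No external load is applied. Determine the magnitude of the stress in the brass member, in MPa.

σ ≈ 5.15 MPa (compressive)

The magnesium alloy has the larger α, so on cooling it would change length more than the brass if both were free. The rigid plates force a common final length, so the magnesium alloy is put into tension and the brass into compression, with equal and opposite forces P (no external load).
Equating the net (thermal + elastic) strains gives |α₁ − α₂|·ΔT = P·[1/(A₁E₁) + 1/(A₂E₂)].
|α₁ − α₂|·ΔT = 7.2×10⁻⁶ × 35 = 0.000252.
1/(A₁E₁) + 1/(A₂E₂) = 1/(2000×97×10³) + 1/(1150×45×10³) = 2.448×10⁻⁸ N⁻¹.
So P = 0.000252 / 2.448×10⁻⁸ = 10.29 kN.
σ_{brass} = P/A₁ = 10290/2000 = 5.147 MPa, compressive.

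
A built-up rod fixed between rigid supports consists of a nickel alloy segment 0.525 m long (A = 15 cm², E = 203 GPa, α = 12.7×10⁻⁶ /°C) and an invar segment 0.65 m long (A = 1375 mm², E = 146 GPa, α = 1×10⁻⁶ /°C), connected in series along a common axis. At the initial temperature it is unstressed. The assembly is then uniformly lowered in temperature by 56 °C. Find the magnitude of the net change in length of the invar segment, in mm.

|ΔL| ≈ 0.231 mm

Free thermal contraction of the whole bar: Σ αᵢΔT Lᵢ = 12.7×10⁻⁶×56×525 + 1×10⁻⁶×56×650 = 0.4098 mm.
The walls prevent any net length change, so an axial force P (same in every segment) develops. Compatibility: P · Σ Lᵢ/(AᵢEᵢ) = δ_free.
The series flexibility is Σ Lᵢ/(AᵢEᵢ) = 525/(1500×203×10³) + 650/(1375×146×10³) = 4.962×10⁻⁶ mm/N.
So P = 0.4098 / 4.962×10⁻⁶ = 82.58 kN, tensile.
For the invar segment, free thermal change = 1×10⁻⁶×56×650 = 0.0364 mm and elastic change from P = 82580×650/(1375×146×10³) = 0.2674 mm; these oppose, so the net change is 0.231 mm (segment lengthens).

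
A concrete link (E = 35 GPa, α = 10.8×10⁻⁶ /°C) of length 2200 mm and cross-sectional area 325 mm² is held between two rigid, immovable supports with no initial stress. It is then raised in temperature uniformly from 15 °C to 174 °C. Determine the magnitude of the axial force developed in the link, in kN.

P ≈ 19.5 kN (compressive)

The ends cannot move, so σ = EαΔT = 35×10³ × 10.8×10⁻⁶ × 159 = 60.1 MPa.
Then P = σA = 60.1 × 325 mm² = 19.53 kN, compressive.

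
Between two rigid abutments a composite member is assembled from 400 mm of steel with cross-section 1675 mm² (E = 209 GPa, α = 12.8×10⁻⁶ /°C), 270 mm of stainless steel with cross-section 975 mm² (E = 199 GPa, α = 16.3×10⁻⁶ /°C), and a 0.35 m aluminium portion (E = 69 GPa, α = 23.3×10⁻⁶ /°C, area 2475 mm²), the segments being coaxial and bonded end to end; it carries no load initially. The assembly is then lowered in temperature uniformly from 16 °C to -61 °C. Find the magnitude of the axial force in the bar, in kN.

P ≈ 297 kN (tensile)

Free thermal contraction of the whole bar: Σ αᵢΔT Lᵢ = 12.8×10⁻⁶×77×400 + 16.3×10⁻⁶×77×270 + 23.3×10⁻⁶×77×350 = 1.361 mm.
The rigid supports impose zero overall length change; the single axial force P common to all segments must satisfy P Σ Lᵢ/(AᵢEᵢ) = δ_free.
The series flexibility is Σ Lᵢ/(AᵢEᵢ) = 400/(1675×209×10³) + 270/(975×199×10³) + 350/(2475×69×10³) = 4.584×10⁻⁶ mm/N.
So P = 1.361 / 4.584×10⁻⁶ = 296.9 kN, tensile.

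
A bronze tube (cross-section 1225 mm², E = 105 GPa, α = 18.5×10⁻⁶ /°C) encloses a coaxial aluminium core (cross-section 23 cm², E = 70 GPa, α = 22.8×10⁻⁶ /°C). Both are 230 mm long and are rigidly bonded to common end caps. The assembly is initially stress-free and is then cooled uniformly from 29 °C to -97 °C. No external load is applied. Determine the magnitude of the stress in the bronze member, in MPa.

σ ≈ 31.6 MPa (compressive)

The aluminium has the larger α, so on cooling it would change length more than the bronze if both were free. The rigid plates force a common final length, so the aluminium is put into tension and the bronze into compression, with equal and opposite forces P (no external load).
Compatibility of the two members (thermal + elastic change equal): (α₁ − α₂)ΔT = P·[1/(A₁E₁) + 1/(A₂E₂)].
|α₁ − α₂|·ΔT = 4.3×10⁻⁶ × 126 = 0.0005418.
1/(A₁E₁) + 1/(A₂E₂) = 1/(1225×105×10³) + 1/(2300×70×10³) = 1.399×10⁻⁸ N⁻¹.
So P = 0.0005418 / 1.399×10⁻⁸ = 38.74 kN.
σ_{bronze} = P/A₁ = 38740/1225 = 31.62 MPa, compressive.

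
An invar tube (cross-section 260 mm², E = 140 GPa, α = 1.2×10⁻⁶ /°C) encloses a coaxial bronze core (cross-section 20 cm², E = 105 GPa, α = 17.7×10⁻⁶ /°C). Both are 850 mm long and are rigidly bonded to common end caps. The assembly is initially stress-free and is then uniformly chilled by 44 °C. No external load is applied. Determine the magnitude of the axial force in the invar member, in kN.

P ≈ 22.5 kN (compressive in the invar)

The bronze has the larger α, so on cooling it would change length more than the invar if both were free. The rigid plates force a common final length, so the bronze is put into tension and the invar into compression, with equal and opposite forces P (no external load).
Equating the net (thermal + elastic) strains gives |α₁ − α₂|·ΔT = P·[1/(A₁E₁) + 1/(A₂E₂)].
|α₁ − α₂|·ΔT = 16.5×10⁻⁶ × 44 = 0.000726.
1/(A₁E₁) + 1/(A₂E₂) = 1/(260×140×10³) + 1/(2000×105×10³) = 3.223×10⁻⁸ N⁻¹.
P = 0.000726 / 3.223×10⁻⁸ = 22520 N = 22.52 kN.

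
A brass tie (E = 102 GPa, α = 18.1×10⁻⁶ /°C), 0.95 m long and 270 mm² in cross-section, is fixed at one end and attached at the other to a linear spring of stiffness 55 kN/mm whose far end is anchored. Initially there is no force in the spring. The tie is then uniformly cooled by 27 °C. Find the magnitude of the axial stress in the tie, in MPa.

Free thermal contraction: δ_free = αΔT L = 18.1×10⁻⁶ × 27 × 950 = 0.4643 mm.
With a force P in the spring, the elastic change of the tie is PL/(AE) and that of the spring is P/k; compatibility requires their sum to equal δ_free.
P [ L/(AE) + 1/k ] = δ_free → P [ 950/(270×102×10³) + 1/(55×10³) ] = 0.4643.
P = 0.4643 / 5.268×10⁻⁵ = 8813 N.
σ = P/A = 8813/270 = 32.64 MPa.

σ ≈ 32.6 MPa (tensile)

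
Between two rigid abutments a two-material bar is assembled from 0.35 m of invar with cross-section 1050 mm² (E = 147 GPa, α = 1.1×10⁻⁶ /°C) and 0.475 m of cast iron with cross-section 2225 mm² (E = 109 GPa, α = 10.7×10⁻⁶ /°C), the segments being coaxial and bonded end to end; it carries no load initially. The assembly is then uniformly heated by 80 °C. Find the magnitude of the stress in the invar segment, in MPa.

σ ≈ 98.6 MPa (compressive)

With the walls removed the bar would change length by δ_free = Σ αᵢΔT Lᵢ = 1.1×10⁻⁶×80×350 + 10.7×10⁻⁶×80×475 = 0.4374 mm.
Since the ends are fixed, an axial force P builds up, equal in every segment, with P · Σ Lᵢ/(AᵢEᵢ) = δ_free.
Σ Lᵢ/(AᵢEᵢ) = 350/(1050×147×10³) + 475/(2225×109×10³) = 4.226×10⁻⁶ mm/N.
P = 0.4374 / 4.226×10⁻⁶ = 103500 N = 103.5 kN, compressive.
σ_{invar} = P / A = 103500 / 1050 = 98.57 MPa.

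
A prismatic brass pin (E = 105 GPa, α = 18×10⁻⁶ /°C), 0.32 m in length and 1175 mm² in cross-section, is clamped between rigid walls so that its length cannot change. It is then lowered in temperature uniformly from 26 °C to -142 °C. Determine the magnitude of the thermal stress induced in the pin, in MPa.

σ ≈ 318 MPa (tensile)

The supports are rigid, so the total axial strain is zero. The restrained thermal strain is ε = αΔT = 18×10⁻⁶ × 168 = 3024×10⁻⁶.
σ = EαΔT = 105×10³ × 18×10⁻⁶ × 168 = 317.5 MPa (tensile; the pin is trying to contract).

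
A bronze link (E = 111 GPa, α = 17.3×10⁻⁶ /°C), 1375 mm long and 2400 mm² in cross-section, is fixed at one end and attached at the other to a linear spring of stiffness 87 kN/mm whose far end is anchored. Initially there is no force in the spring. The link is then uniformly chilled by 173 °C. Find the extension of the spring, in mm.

Free thermal contraction: δ_free = αΔT L = 17.3×10⁻⁶ × 173 × 1375 = 4.115 mm.
With a force P in the spring, the elastic change of the link is PL/(AE) and that of the spring is P/k; compatibility requires their sum to equal δ_free.
P [ L/(AE) + 1/k ] = δ_free → P [ 1375/(2400×111×10³) + 1/(87×10³) ] = 4.115.
P = 4.115 / 1.666×10⁻⁵ = 247100 N.
Spring extension = P/k = 247100/(87×10³) = 2.84 mm.

δ ≈ 2.84 mm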